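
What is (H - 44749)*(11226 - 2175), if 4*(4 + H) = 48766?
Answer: -589428273/2 ≈ -2.9471e+8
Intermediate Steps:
H = 24375/2 (H = -4 + (¼)*48766 = -4 + 24383/2 = 24375/2 ≈ 12188.)
(H - 44749)*(11226 - 2175) = (24375/2 - 44749)*(11226 - 2175) = -65123/2*9051 = -589428273/2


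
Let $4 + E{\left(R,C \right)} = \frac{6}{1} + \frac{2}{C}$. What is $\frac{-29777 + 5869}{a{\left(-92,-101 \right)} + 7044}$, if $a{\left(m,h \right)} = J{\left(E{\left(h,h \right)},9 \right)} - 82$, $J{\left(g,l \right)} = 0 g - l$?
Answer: $- \frac{23908}{6953} \approx -3.4385$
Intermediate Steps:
$E{\left(R,C \right)} = 2 + \frac{2}{C}$ ($E{\left(R,C \right)} = -4 + \left(\frac{6}{1} + \frac{2}{C}\right) = -4 + \left(6 \cdot 1 + \frac{2}{C}\right) = -4 + \left(6 + \frac{2}{C}\right) = 2 + \frac{2}{C}$)
$J{\left(g,l \right)} = - l$ ($J{\left(g,l \right)} = 0 - l = - l$)
$a{\left(m,h \right)} = -91$ ($a{\left(m,h \right)} = \left(-1\right) 9 - 82 = -9 - 82 = -91$)
$\frac{-29777 + 5869}{a{\left(-92,-101 \right)} + 7044} = \frac{-29777 + 5869}{-91 + 7044} = - \frac{23908}{6953}$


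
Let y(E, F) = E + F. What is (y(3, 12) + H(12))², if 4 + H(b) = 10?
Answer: 441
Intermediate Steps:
H(b) = 6 (H(b) = -4 + 10 = 6)
(y(3, 12) + H(12))² = ((3 + 12) + 6)² = (15 + 6)² = 21² = 441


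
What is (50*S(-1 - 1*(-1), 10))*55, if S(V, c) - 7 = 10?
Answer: 46750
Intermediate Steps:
S(V, c) = 17 (S(V, c) = 7 + 10 = 17)
(50*S(-1 - 1*(-1), 10))*55 = (50*17)*55 = 850*55 = 46750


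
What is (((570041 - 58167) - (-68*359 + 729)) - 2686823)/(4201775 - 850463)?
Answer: -1075633/1675656 ≈ -0.64192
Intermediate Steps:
(((570041 - 58167) - (-68*359 + 729)) - 2686823)/(4201775 - 850463) = ((511874 - (-24412 + 729)) - 2686823)/3351312 = ((511874 - 1*(-23683)) - 2686823)*(1/3351312) = ((511874 + 23683) - 2686823)*(1/3351312) = (535557 - 2686823)*(1/3351312) = -2151266*1/3351312 = -1075633/1675656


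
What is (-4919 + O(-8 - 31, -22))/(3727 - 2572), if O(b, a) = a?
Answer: -1647/385 ≈ -4.2779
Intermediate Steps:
(-4919 + O(-8 - 31, -22))/(3727 - 2572) = (-4919 - 22)/(3727 - 2572) = -4941/1155 = -4941*1/1155 = -1647/385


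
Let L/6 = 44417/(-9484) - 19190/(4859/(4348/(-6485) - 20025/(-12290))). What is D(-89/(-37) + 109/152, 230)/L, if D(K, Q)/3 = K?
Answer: -322492452421879877/1749648967206237300 ≈ -0.18432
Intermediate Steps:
D(K, Q) = 3*K
L = -1866624075966825/36728256069914 (L = 6*(44417/(-9484) - 19190/(4859/(4348/(-6485) - 20025/(-12290)))) = 6*(44417*(-1/9484) - 19190/(4859/(4348*(-1/6485) - 20025*(-1/12290)))) = 6*(-44417/9484 - 19190/(4859/(-4348/6485 + 4005/2458))) = 6*(-44417/9484 - 19190/(4859/(15285041/15940130))) = 6*(-44417/9484 - 19190/(4859*(15940130/15285041))) = 6*(-44417/9484 - 19190/77453091670/15285041) = 6*(-44417/9484 - 19190*15285041/77453091670) = 6*(-44417/9484 - 29331993679/7745309167) = 6*(-622208025322275/73456512139828) = -1866624075966825/36728256069914 ≈ -50.823)
D(-89/(-37) + 109/152, 230)/L = (3*(-89/(-37) + 109/152))/(-1866624075966825/36728256069914) = (3*(-89*(-1/37) + 109*(1/152)))*(-36728256069914/1866624075966825) = (3*(89/37 + 109/152))*(-36728256069914/1866624075966825) = (3*(17561/5624))*(-36728256069914/1866624075966825) = (52683/5624)*(-36728256069914/1866624075966825) = -322492452421879877/1749648967206237300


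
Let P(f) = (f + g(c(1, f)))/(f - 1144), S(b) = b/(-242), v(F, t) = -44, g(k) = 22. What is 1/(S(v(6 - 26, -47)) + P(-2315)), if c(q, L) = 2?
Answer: 38049/32141 ≈ 1.1838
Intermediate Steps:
S(b) = -b/242 (S(b) = b*(-1/242) = -b/242)
P(f) = (22 + f)/(-1144 + f) (P(f) = (f + 22)/(f - 1144) = (22 + f)/(-1144 + f))
1/(S(v(6 - 26, -47)) + P(-2315)) = 1/(-1/242*(-44) + (22 - 2315)/(-1144 - 2315)) = 1/(2/11 - 2293/(-3459)) = 1/(2/11 - 1/3459*(-2293)) = 1/(2/11 + 2293/3459) = 1/(32141/38049) = 38049/32141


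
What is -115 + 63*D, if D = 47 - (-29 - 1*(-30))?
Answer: 2783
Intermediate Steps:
D = 46 (D = 47 - (-29 + 30) = 47 - 1*1 = 47 - 1 = 46)
-115 + 63*D = -115 + 63*46 = -115 + 2898 = 2783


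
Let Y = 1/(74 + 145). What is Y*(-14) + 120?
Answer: 26266/219 ≈ 119.94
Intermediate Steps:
Y = 1/219 ≈ 0.0045662
Y*(-14) + 120 = (1/219)*(-14) + 120 = -14/219 + 120 = 26266/219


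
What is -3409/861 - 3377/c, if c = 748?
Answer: -70877/8364 ≈ -8.4741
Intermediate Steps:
-3409/861 - 3377/c = -3409/861 - 3377/748 = -3409*1/861 - 3377*1/748 = -487/123 - 307/68 = -70877/8364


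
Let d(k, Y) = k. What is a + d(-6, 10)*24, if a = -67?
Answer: -211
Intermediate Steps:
a + d(-6, 10)*24 = -67 - 6*24 = -67 - 144 = -211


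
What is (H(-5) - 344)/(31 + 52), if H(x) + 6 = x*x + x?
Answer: -330/83 ≈ -3.9759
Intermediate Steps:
H(x) = -6 + x + x² (H(x) = -6 + (x*x + x) = -6 + (x² + x) = -6 + (x + x²) = -6 + x + x²)
(H(-5) - 344)/(31 + 52) = ((-6 - 5 + (-5)²) - 344)/(31 + 52) = ((-6 - 5 + 25) - 344)/83 = (14 - 344)*(1/83) = -330*1/83 = -330/83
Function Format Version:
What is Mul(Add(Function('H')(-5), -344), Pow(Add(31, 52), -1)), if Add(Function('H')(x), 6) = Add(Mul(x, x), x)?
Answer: Rational(-330, 83) ≈ -3.9759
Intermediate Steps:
Function('H')(x) = Add(-6, x, Pow(x, 2)) (Function('H')(x) = Add(-6, Add(Mul(x, x), x)) = Add(-6, Add(Pow(x, 2), x)) = Add(-6, Add(x, Pow(x, 2))) = Add(-6, x, Pow(x, 2)))
Mul(Add(Function('H')(-5), -344), Pow(Add(31, 52), -1)) = Mul(Add(Add(-6, -5, Pow(-5, 2)), -344), Pow(Add(31, 52), -1)) = Mul(Add(Add(-6, -5, 25), -344), Pow(83, -1)) = Mul(Add(14, -344), Rational(1, 83)) = Mul(-330, Rational(1, 83)) = Rational(-330, 83)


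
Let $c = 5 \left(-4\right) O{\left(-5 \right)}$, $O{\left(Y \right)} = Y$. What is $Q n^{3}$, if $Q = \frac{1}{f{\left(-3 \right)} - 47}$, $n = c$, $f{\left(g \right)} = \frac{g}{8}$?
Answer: $- \frac{8000000}{379} \approx -21108.0$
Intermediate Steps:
$f{\left(g \right)} = \frac{g}{8}$ ($f{\left(g \right)} = g \frac{1}{8} = \frac{g}{8}$)
$c = 100$ ($c = 5 \left(-4\right) \left(-5\right) = \left(-20\right) \left(-5\right) = 100$)
$n = 100$
$Q = - \frac{8}{379}$ ($Q = \frac{1}{\frac{1}{8} \left(-3\right) - 47} = \frac{1}{- \frac{3}{8} - 47} = \frac{1}{- \frac{379}{8}} = - \frac{8}{379} \approx -0.021108$)
$Q n^{3} = - \frac{8 \cdot 100^{3}}{379} = \left(- \frac{8}{379}\right) 1000000 = - \frac{8000000}{379}$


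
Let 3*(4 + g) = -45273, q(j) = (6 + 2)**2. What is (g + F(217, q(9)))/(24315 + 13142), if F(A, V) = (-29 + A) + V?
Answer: -14843/37457 ≈ -0.39627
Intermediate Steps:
q(j) = 64 (q(j) = 8**2 = 64)
F(A, V) = -29 + A + V
g = -15095 (g = -4 + (1/3)*(-45273) = -4 - 15091 = -15095)
(g + F(217, q(9)))/(24315 + 13142) = (-15095 + (-29 + 217 + 64))/(24315 + 13142) = (-15095 + 252)/37457 = -14843*1/37457 = -14843/37457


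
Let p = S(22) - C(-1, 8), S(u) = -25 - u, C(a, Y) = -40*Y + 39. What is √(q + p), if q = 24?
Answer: √258 ≈ 16.062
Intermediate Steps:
C(a, Y) = 39 - 40*Y
p = 234 (p = (-25 - 1*22) - (39 - 40*8) = (-25 - 22) - (39 - 320) = -47 - 1*(-281) = -47 + 281 = 234)
√(q + p) = √(24 + 234) = √258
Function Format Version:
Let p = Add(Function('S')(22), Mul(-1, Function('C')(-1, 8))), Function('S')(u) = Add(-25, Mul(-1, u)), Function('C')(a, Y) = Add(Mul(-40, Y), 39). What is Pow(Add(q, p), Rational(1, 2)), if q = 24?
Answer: Pow(258, Rational(1, 2)) ≈ 16.062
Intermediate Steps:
Function('C')(a, Y) = Add(39, Mul(-40, Y))
p = 234 (p = Add(Add(-25, Mul(-1, 22)), Mul(-1, Add(39, Mul(-40, 8)))) = Add(Add(-25, -22), Mul(-1, Add(39, -320))) = Add(-47, Mul(-1, -281)) = Add(-47, 281) = 234)
Pow(Add(q, p), Rational(1, 2)) = Pow(Add(24, 234), Rational(1, 2)) = Pow(258, Rational(1, 2))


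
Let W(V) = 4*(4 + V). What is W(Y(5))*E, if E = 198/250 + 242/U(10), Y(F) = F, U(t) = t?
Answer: 112464/125 ≈ 899.71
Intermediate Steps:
W(V) = 16 + 4*V
E = 3124/125 (E = 198/250 + 242/10 = 198*(1/250) + 242*(⅒) = 99/125 + 121/5 = 3124/125 ≈ 24.992)
W(Y(5))*E = (16 + 4*5)*(3124/125) = (16 + 20)*(3124/125) = 36*(3124/125) = 112464/125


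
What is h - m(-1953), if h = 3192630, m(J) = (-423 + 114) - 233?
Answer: 3193172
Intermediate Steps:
m(J) = -542 (m(J) = -309 - 233 = -542)
h - m(-1953) = 3192630 - 1*(-542) = 3192630 + 542 = 3193172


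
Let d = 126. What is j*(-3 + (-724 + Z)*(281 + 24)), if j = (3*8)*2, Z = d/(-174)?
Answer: -307693056/29 ≈ -1.0610e+7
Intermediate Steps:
Z = -21/29 (Z = 126/(-174) = 126*(-1/174) = -21/29 ≈ -0.72414)
j = 48 (j = 24*2 = 48)
j*(-3 + (-724 + Z)*(281 + 24)) = 48*(-3 + (-724 - 21/29)*(281 + 24)) = 48*(-3 - 21017/29*305) = 48*(-3 - 6410185/29) = 48*(-6410272/29) = -307693056/29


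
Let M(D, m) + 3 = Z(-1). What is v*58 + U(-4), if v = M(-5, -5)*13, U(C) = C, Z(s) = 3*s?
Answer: -4528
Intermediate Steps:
M(D, m) = -6 (M(D, m) = -3 + 3*(-1) = -3 - 3 = -6)
v = -78 (v = -6*13 = -78)
v*58 + U(-4) = -78*58 - 4 = -4524 - 4 = -4528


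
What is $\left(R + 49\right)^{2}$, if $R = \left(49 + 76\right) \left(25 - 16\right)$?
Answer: $1378276$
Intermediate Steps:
$R = 1125$ ($R = 125 \cdot 9 = 1125$)
$\left(R + 49\right)^{2} = \left(1125 + 49\right)^{2} = 1174^{2} = 1378276$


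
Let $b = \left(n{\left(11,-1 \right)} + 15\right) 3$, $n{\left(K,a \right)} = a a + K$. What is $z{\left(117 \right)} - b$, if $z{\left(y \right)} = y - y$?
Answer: $-81$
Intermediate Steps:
$n{\left(K,a \right)} = K + a^{2}$ ($n{\left(K,a \right)} = a^{2} + K = K + a^{2}$)
$z{\left(y \right)} = 0$
$b = 81$ ($b = \left(\left(11 + \left(-1\right)^{2}\right) + 15\right) 3 = \left(\left(11 + 1\right) + 15\right) 3 = \left(12 + 15\right) 3 = 27 \cdot 3 = 81$)
$z{\left(117 \right)} - b = 0 - 81 = -81$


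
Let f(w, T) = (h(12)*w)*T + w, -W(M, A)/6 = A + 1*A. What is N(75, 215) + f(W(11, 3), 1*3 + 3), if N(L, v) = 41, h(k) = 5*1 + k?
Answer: -3667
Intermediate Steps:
h(k) = 5 + k
W(M, A) = -12*A (W(M, A) = -6*(A + 1*A) = -6*(A + A) = -12*A)
f(w, T) = w + 17*T*w (f(w, T) = ((5 + 12)*w)*T + w = (17*w)*T + w = 17*T*w + w = w + 17*T*w)
N(75, 215) + f(W(11, 3), 1*3 + 3) = 41 + (-12*3)*(1 + 17*(1*3 + 3)) = 41 - 36*(1 + 17*(3 + 3)) = 41 - 36*(1 + 17*6) = 41 - 36*(1 + 102) = 41 - 36*103 = 41 - 3708 = -3667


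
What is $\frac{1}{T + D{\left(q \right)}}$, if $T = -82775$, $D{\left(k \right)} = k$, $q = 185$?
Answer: $- \frac{1}{82590} \approx -1.2108 \cdot 10^{-5}$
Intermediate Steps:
$\frac{1}{T + D{\left(q \right)}} = \frac{1}{-82775 + 185} = \frac{1}{-82590} = - \frac{1}{82590}$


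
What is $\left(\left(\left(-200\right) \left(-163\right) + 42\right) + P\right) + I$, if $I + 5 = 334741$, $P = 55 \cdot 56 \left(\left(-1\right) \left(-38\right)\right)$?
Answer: $484418$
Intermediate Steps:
$P = 117040$ ($P = 3080 \cdot 38 = 117040$)
$I = 334736$ ($I = -5 + 334741 = 334736$)
$\left(\left(\left(-200\right) \left(-163\right) + 42\right) + P\right) + I = \left(\left(\left(-200\right) \left(-163\right) + 42\right) + 117040\right) + 334736 = \left(\left(32600 + 42\right) + 117040\right) + 334736 = \left(32642 + 117040\right) + 334736 = 149682 + 334736 = 484418$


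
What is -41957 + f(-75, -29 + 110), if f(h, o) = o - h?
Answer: -41801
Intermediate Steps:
-41957 + f(-75, -29 + 110) = -41957 + ((-29 + 110) - 1*(-75)) = -41957 + (81 + 75) = -41957 + 156 = -41801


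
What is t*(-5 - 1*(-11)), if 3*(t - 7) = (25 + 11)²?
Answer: 2634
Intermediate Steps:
t = 439 (t = 7 + (25 + 11)²/3 = 7 + (⅓)*36² = 7 + (⅓)*1296 = 7 + 432 = 439)
t*(-5 - 1*(-11)) = 439*(-5 - 1*(-11)) = 439*(-5 + 11) = 439*6 = 2634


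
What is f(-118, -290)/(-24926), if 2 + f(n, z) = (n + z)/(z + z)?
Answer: 94/1807135 ≈ 5.2016e-5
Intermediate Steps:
f(n, z) = -2 + (n + z)/(2*z) (f(n, z) = -2 + (n + z)/(z + z) = -2 + (n + z)/((2*z)) = -2 + (n + z)*(1/(2*z)) = -2 + (n + z)/(2*z))
f(-118, -290)/(-24926) = ((½)*(-118 - 3*(-290))/(-290))/(-24926) = ((½)*(-1/290)*(-118 + 870))*(-1/24926) = ((½)*(-1/290)*752)*(-1/24926) = -188/145*(-1/24926) = 94/1807135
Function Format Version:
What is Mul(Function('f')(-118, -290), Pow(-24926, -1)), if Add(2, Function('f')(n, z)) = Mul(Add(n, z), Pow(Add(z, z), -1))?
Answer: Rational(94, 1807135) ≈ 5.2016e-5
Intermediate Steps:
Function('f')(n, z) = Add(-2, Mul(Rational(1, 2), Pow(z, -1), Add(n, z))) (Function('f')(n, z) = Add(-2, Mul(Add(n, z), Pow(Add(z, z), -1))) = Add(-2, Mul(Add(n, z), Pow(Mul(2, z), -1))) = Add(-2, Mul(Add(n, z), Mul(Rational(1, 2), Pow(z, -1)))) = Add(-2, Mul(Rational(1, 2), Pow(z, -1), Add(n, z))))
Mul(Function('f')(-118, -290), Pow(-24926, -1)) = Mul(Mul(Rational(1, 2), Pow(-290, -1), Add(-118, Mul(-3, -290))), Pow(-24926, -1)) = Mul(Mul(Rational(1, 2), Rational(-1, 290), Add(-118, 870)), Rational(-1, 24926)) = Mul(Mul(Rational(1, 2), Rational(-1, 290), 752), Rational(-1, 24926)) = Mul(Rational(-188, 145), Rational(-1, 24926)) = Rational(94, 1807135)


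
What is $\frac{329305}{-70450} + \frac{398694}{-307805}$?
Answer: $- \frac{5177988713}{867394490} \approx -5.9696$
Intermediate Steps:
$\frac{329305}{-70450} + \frac{398694}{-307805} = 329305 \left(- \frac{1}{70450}\right) + 398694 \left(- \frac{1}{307805}\right) = - \frac{65861}{14090} - \frac{398694}{307805} = - \frac{5177988713}{867394490}$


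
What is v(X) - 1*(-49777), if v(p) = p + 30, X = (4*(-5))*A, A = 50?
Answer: 48807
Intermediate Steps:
X = -1000 (X = (4*(-5))*50 = -20*50 = -1000)
v(p) = 30 + p
v(X) - 1*(-49777) = (30 - 1000) - 1*(-49777) = -970 + 49777 = 48807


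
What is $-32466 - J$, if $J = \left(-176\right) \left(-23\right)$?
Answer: $-36514$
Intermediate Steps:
$J = 4048$
$-32466 - J = -32466 - 4048 = -36514$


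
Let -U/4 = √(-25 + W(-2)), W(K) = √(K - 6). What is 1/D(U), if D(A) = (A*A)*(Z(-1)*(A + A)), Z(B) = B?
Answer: 1/(128*(-25 + 2*I*√2)^(3/2)) ≈ -1.0412e-5 + 6.1025e-5*I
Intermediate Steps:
W(K) = √(-6 + K)
U = -4*√(-25 + 2*I*√2) (U = -4*√(-25 + √(-6 - 2)) = -4*√(-25 + √(-8)) = -4*√(-25 + 2*I*√2) ≈ -1.1296 - 20.032*I)
D(A) = -2*A³ (D(A) = (A*A)*(-(A + A)) = A²*(-2*A) = -2*A³)
1/D(U) = 1/(-2*(-64*(-25 + 2*I*√2)^(3/2))) = 1/(-(-128)*(-25 + 2*I*√2)^(3/2)) = 1/(128*(-25 + 2*I*√2)^(3/2))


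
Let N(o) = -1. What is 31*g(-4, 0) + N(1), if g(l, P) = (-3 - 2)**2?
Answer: 774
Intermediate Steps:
g(l, P) = 25 (g(l, P) = (-5)**2 = 25)
31*g(-4, 0) + N(1) = 31*25 - 1 = 775 - 1 = 774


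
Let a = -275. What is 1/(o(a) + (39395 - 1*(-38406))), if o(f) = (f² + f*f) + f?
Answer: 1/228776 ≈ 4.3711e-6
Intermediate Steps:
o(f) = f + 2*f² (o(f) = (f² + f²) + f = 2*f² + f = f + 2*f²)
1/(o(a) + (39395 - 1*(-38406))) = 1/(-275*(1 + 2*(-275)) + (39395 - 1*(-38406))) = 1/(-275*(1 - 550) + (39395 + 38406)) = 1/(-275*(-549) + 77801) = 1/(150975 + 77801) = 1/228776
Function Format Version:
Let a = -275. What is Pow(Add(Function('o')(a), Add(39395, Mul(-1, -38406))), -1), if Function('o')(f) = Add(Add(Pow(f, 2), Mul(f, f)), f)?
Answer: Rational(1, 228776) ≈ 4.3711e-6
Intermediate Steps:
Function('o')(f) = Add(f, Mul(2, Pow(f, 2))) (Function('o')(f) = Add(Add(Pow(f, 2), Pow(f, 2)), f) = Add(Mul(2, Pow(f, 2)), f) = Add(f, Mul(2, Pow(f, 2))))
Pow(Add(Function('o')(a), Add(39395, Mul(-1, -38406))), -1) = Pow(Add(Mul(-275, Add(1, Mul(2, -275))), Add(39395, Mul(-1, -38406))), -1) = Pow(Add(Mul(-275, Add(1, -550)), Add(39395, 38406)), -1) = Pow(Add(Mul(-275, -549), 77801), -1) = Pow(Add(150975, 77801), -1) = Pow(228776, -1) = Rational(1, 228776)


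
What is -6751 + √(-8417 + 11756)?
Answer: -6751 + 3*√371 ≈ -6693.2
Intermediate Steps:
-6751 + √(-8417 + 11756) = -6751 + √3339 = -6751 + 3*√371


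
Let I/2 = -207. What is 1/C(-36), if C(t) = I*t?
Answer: 1/14904 ≈ 6.7096e-5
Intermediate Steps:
I = -414 (I = 2*(-207) = -414)
C(t) = -414*t
1/C(-36) = 1/(-414*(-36)) = 1/14904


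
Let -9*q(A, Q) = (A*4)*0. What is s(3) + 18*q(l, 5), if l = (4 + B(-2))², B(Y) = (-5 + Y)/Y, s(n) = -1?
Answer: -1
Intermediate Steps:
B(Y) = (-5 + Y)/Y
l = 225/4 (l = (4 + (-5 - 2)/(-2))² = (4 - ½*(-7))² = (4 + 7/2)² = (15/2)² = 225/4 ≈ 56.250)
q(A, Q) = 0 (q(A, Q) = -A*4*0/9 = -4*A*0/9 = -⅑*0 = 0)
s(3) + 18*q(l, 5) = -1 + 18*0 = -1 + 0 = -1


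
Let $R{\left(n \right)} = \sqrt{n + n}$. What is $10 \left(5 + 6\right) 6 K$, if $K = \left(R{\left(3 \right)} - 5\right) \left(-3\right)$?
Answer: $9900 - 1980 \sqrt{6} \approx 5050.0$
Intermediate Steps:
$R{\left(n \right)} = \sqrt{2} \sqrt{n}$ ($R{\left(n \right)} = \sqrt{2 n} = \sqrt{2} \sqrt{n}$)
$K = 15 - 3 \sqrt{6}$ ($K = \left(\sqrt{2} \sqrt{3} - 5\right) \left(-3\right) = \left(\sqrt{6} - 5\right) \left(-3\right) = \left(-5 + \sqrt{6}\right) \left(-3\right) = 15 - 3 \sqrt{6} \approx 7.6515$)
$10 \left(5 + 6\right) 6 K = 10 \left(5 + 6\right) 6 \left(15 - 3 \sqrt{6}\right) = 10 \cdot 11 \cdot 6 \left(15 - 3 \sqrt{6}\right) = 10 \cdot 66 \left(15 - 3 \sqrt{6}\right) = 660 \left(15 - 3 \sqrt{6}\right) = 9900 - 1980 \sqrt{6}$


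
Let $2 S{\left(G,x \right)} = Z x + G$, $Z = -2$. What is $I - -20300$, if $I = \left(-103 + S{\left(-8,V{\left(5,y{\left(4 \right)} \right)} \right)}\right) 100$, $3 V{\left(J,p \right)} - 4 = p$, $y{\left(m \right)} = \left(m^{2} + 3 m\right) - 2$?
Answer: $8600$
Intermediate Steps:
$y{\left(m \right)} = -2 + m^{2} + 3 m$
$V{\left(J,p \right)} = \frac{4}{3} + \frac{p}{3}$
$S{\left(G,x \right)} = \frac{G}{2} - x$ ($S{\left(G,x \right)} = \frac{- 2 x + G}{2} = \frac{G - 2 x}{2} = \frac{G}{2} - x$)
$I = -11700$ ($I = \left(-103 + \left(\frac{1}{2} \left(-8\right) - \left(\frac{4}{3} + \frac{-2 + 4^{2} + 3 \cdot 4}{3}\right)\right)\right) 100 = \left(-103 - \left(\frac{16}{3} + \frac{-2 + 16 + 12}{3}\right)\right) 100 = \left(-103 - \left(\frac{16}{3} + \frac{26}{3}\right)\right) 100 = \left(-103 - 14\right) 100 = \left(-117\right) 100 = -11700$)
$I - -20300 = -11700 - -20300 = -11700 + 20300 = 8600$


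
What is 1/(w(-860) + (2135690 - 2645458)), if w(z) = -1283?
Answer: -1/511051 ≈ -1.9568e-6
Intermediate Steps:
1/(w(-860) + (2135690 - 2645458)) = 1/(-1283 + (2135690 - 2645458)) = 1/(-1283 - 509768) = 1/(-511051) = -1/511051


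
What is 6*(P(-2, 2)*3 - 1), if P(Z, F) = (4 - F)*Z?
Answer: -78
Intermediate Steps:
P(Z, F) = Z*(4 - F)
6*(P(-2, 2)*3 - 1) = 6*(-2*(4 - 1*2)*3 - 1) = 6*(-2*(4 - 2)*3 - 1) = 6*(-2*2*3 - 1) = 6*(-4*3 - 1) = 6*(-12 - 1) = 6*(-13) = -78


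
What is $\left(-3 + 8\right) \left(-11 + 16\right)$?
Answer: $25$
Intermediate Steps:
$\left(-3 + 8\right) \left(-11 + 16\right) = 5 \cdot 5 = 25$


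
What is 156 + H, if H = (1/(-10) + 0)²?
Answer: 15601/100 ≈ 156.01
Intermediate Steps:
H = 1/100 (H = (-⅒ + 0)² = (-⅒)² = 1/100 ≈ 0.010000)
156 + H = 156 + 1/100 = 15601/100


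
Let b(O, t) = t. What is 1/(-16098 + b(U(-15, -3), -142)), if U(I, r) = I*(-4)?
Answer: -1/16240 ≈ -6.1576e-5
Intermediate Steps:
U(I, r) = -4*I
1/(-16098 + b(U(-15, -3), -142)) = 1/(-16098 - 142) = 1/(-16240) = -1/16240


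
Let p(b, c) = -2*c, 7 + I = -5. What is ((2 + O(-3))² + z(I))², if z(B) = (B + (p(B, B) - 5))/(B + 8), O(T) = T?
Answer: 9/16 ≈ 0.56250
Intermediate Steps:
I = -12 (I = -7 - 5 = -12)
z(B) = (-5 - B)/(8 + B) (z(B) = (B + (-2*B - 5))/(B + 8) = (B + (-5 - 2*B))/(8 + B) = (-5 - B)/(8 + B))
((2 + O(-3))² + z(I))² = ((2 - 3)² + (-5 - 1*(-12))/(8 - 12))² = ((-1)² + (-5 + 12)/(-4))² = (1 - ¼*7)² = (1 - 7/4)² = (-¾)² = 9/16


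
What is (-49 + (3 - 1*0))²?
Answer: 2116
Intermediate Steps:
(-49 + (3 - 1*0))² = (-49 + (3 + 0))² = (-49 + 3)² = (-46)² = 2116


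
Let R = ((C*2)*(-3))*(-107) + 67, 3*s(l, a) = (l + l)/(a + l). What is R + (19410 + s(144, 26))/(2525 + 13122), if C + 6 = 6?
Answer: 90759563/1329995 ≈ 68.240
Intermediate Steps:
C = 0 (C = -6 + 6 = 0)
s(l, a) = 2*l/(3*(a + l)) (s(l, a) = ((l + l)/(a + l))/3 = ((2*l)/(a + l))/3 = (2*l/(a + l))/3 = 2*l/(3*(a + l)))
R = 67 (R = ((0*2)*(-3))*(-107) + 67 = (0*(-3))*(-107) + 67 = 0*(-107) + 67 = 0 + 67 = 67)
R + (19410 + s(144, 26))/(2525 + 13122) = 67 + (19410 + (2/3)*144/(26 + 144))/(2525 + 13122) = 67 + (19410 + (2/3)*144/170)/15647 = 67 + (19410 + (2/3)*144*(1/170))*(1/15647) = 67 + (19410 + 48/85)*(1/15647) = 67 + (1649898/85)*(1/15647) = 67 + 1649898/1329995 = 90759563/1329995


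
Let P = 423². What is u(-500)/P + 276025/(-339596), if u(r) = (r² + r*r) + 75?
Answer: 120434592475/60763572684 ≈ 1.9820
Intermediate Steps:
u(r) = 75 + 2*r² (u(r) = (r² + r²) + 75 = 2*r² + 75 = 75 + 2*r²)
P = 178929
u(-500)/P + 276025/(-339596) = (75 + 2*(-500)²)/178929 + 276025/(-339596) = (75 + 2*250000)*(1/178929) + 276025*(-1/339596) = (75 + 500000)*(1/178929) - 276025/339596 = 500075*(1/178929) - 276025/339596 = 500075/178929 - 276025/339596 = 120434592475/60763572684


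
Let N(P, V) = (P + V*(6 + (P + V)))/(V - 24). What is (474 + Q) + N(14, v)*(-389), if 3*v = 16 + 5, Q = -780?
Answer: 73765/17 ≈ 4339.1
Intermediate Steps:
v = 7 (v = (16 + 5)/3 = (1/3)*21 = 7)
N(P, V) = (P + V*(6 + P + V))/(-24 + V)
(474 + Q) + N(14, v)*(-389) = (474 - 780) + ((14 + 7**2 + 6*7 + 14*7)/(-24 + 7))*(-389) = -306 + ((14 + 49 + 42 + 98)/(-17))*(-389) = -306 - 1/17*203*(-389) = -306 - 203/17*(-389) = -306 + 78967/17 = 73765/17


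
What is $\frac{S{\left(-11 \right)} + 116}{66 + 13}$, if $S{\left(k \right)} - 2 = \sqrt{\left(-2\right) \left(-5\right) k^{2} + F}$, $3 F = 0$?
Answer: $\frac{118}{79} + \frac{11 \sqrt{10}}{79} \approx 1.934$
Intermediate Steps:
$F = 0$ ($F = \frac{1}{3} \cdot 0 = 0$)
$S{\left(k \right)} = 2 + \sqrt{10} \sqrt{k^{2}}$ ($S{\left(k \right)} = 2 + \sqrt{\left(-2\right) \left(-5\right) k^{2} + 0} = 2 + \sqrt{10 k^{2} + 0} = 2 + \sqrt{10 k^{2}} = 2 + \sqrt{10} \sqrt{k^{2}}$)
$\frac{S{\left(-11 \right)} + 116}{66 + 13} = \frac{\left(2 + \sqrt{10} \sqrt{\left(-11\right)^{2}}\right) + 116}{66 + 13} = \frac{\left(2 + \sqrt{10} \sqrt{121}\right) + 116}{79} = \left(\left(2 + \sqrt{10} \cdot 11\right) + 116\right) \frac{1}{79} = \left(\left(2 + 11 \sqrt{10}\right) + 116\right) \frac{1}{79} = \left(118 + 11 \sqrt{10}\right) \frac{1}{79} = \frac{118}{79} + \frac{11 \sqrt{10}}{79}$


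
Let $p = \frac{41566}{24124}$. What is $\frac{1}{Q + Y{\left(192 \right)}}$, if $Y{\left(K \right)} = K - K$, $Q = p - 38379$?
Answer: $- \frac{12062}{462906715} \approx -2.6057 \cdot 10^{-5}$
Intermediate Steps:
$p = \frac{20783}{12062}$ ($p = 41566 \cdot \frac{1}{24124} = \frac{20783}{12062} \approx 1.723$)
$Q = - \frac{462906715}{12062}$ ($Q = \frac{20783}{12062} - 38379 = - \frac{462906715}{12062} \approx -38377.0$)
$Y{\left(K \right)} = 0$
$\frac{1}{Q + Y{\left(192 \right)}} = \frac{1}{- \frac{462906715}{12062} + 0} = \frac{1}{- \frac{462906715}{12062}} = - \frac{12062}{462906715}$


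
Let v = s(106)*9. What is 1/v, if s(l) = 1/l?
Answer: 106/9 ≈ 11.778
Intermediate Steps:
v = 9/106 ≈ 0.084906
1/v = 1/(9/106) = 106/9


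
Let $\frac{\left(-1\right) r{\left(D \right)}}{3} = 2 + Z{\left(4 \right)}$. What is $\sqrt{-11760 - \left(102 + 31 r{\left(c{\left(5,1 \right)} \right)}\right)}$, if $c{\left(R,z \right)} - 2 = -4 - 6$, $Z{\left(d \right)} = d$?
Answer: $6 i \sqrt{314} \approx 106.32 i$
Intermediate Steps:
$c{\left(R,z \right)} = -8$ ($c{\left(R,z \right)} = 2 - 10 = -8$)
$r{\left(D \right)} = -18$ ($r{\left(D \right)} = - 3 \left(2 + 4\right) = \left(-3\right) 6 = -18$)
$\sqrt{-11760 - \left(102 + 31 r{\left(c{\left(5,1 \right)} \right)}\right)} = \sqrt{-11760 - -456} = \sqrt{-11760 + \left(-102 + 558\right)} = \sqrt{-11760 + 456} = \sqrt{-11304} = 6 i \sqrt{314}$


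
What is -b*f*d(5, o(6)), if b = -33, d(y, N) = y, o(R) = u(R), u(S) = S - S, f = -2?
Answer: -330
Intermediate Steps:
u(S) = 0
o(R) = 0
-b*f*d(5, o(6)) = -(-33*(-2))*5 = -66*5 = -1*330 = -330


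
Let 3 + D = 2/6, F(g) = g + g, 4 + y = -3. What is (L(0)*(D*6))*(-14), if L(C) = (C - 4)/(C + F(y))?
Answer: 64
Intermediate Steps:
y = -7 (y = -4 - 3 = -7)
F(g) = 2*g
L(C) = (-4 + C)/(-14 + C) (L(C) = (C - 4)/(C + 2*(-7)) = (-4 + C)/(C - 14) = (-4 + C)/(-14 + C))
D = -8/3 (D = -3 + 2/6 = -3 + 2*(⅙) = -3 + ⅓ = -8/3 ≈ -2.6667)
(L(0)*(D*6))*(-14) = (((-4 + 0)/(-14 + 0))*(-8/3*6))*(-14) = ((-4/(-14))*(-16))*(-14) = (-1/14*(-4)*(-16))*(-14) = ((2/7)*(-16))*(-14) = -32/7*(-14) = 64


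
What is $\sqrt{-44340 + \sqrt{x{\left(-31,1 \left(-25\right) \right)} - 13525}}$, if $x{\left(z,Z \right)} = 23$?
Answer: $\sqrt{-44340 + i \sqrt{13502}} \approx 0.2759 + 210.57 i$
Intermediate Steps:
$\sqrt{-44340 + \sqrt{x{\left(-31,1 \left(-25\right) \right)} - 13525}} = \sqrt{-44340 + \sqrt{23 - 13525}} = \sqrt{-44340 + \sqrt{-13502}} = \sqrt{-44340 + i \sqrt{13502}}$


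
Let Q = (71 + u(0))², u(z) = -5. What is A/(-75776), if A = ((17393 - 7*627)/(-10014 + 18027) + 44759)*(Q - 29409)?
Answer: 2995227039721/202397696 ≈ 14799.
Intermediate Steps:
Q = 4356 (Q = (71 - 5)² = 66² = 4356)
A = -2995227039721/2671 (A = ((17393 - 7*627)/(-10014 + 18027) + 44759)*(4356 - 29409) = ((17393 - 4389)/8013 + 44759)*(-25053) = (13004*(1/8013) + 44759)*(-25053) = (13004/8013 + 44759)*(-25053) = (358666871/8013)*(-25053) = -2995227039721/2671 ≈ -1.1214e+9)
A/(-75776) = -2995227039721/2671/(-75776) = -2995227039721/2671*(-1/75776) = 2995227039721/202397696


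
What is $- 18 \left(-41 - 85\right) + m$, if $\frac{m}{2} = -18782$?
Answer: $-35296$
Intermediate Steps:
$m = -37564$ ($m = 2 \left(-18782\right) = -37564$)
$- 18 \left(-41 - 85\right) + m = - 18 \left(-41 - 85\right) - 37564 = \left(-18\right) \left(-126\right) - 37564 = 2268 - 37564 = -35296$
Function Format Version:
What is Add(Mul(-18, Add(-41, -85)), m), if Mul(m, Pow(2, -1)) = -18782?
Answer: -35296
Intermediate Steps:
m = -37564 (m = Mul(2, -18782) = -37564)
Add(Mul(-18, Add(-41, -85)), m) = Add(Mul(-18, Add(-41, -85)), -37564) = Add(Mul(-18, -126), -37564) = Add(2268, -37564) = -35296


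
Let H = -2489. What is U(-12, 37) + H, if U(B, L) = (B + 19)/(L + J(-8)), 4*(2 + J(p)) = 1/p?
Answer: -2784967/1119 ≈ -2488.8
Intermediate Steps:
J(p) = -2 + 1/(4*p)
U(B, L) = (19 + B)/(-65/32 + L) (U(B, L) = (B + 19)/(L + (-2 + (1/4)/(-8))) = (19 + B)/(L + (-2 + (1/4)*(-1/8))) = (19 + B)/(L + (-2 - 1/32)) = (19 + B)/(L - 65/32) = (19 + B)/(-65/32 + L))
U(-12, 37) + H = 32*(19 - 12)/(-65 + 32*37) - 2489 = 32*7/(-65 + 1184) - 2489 = 32*7/1119 - 2489 = 32*(1/1119)*7 - 2489 = 224/1119 - 2489 = -2784967/1119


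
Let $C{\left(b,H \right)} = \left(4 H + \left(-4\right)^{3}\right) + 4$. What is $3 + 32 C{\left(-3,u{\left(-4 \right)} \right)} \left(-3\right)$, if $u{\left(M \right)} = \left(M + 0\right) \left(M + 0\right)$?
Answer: $-381$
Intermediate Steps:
$u{\left(M \right)} = M^{2}$ ($u{\left(M \right)} = M M = M^{2}$)
$C{\left(b,H \right)} = -60 + 4 H$ ($C{\left(b,H \right)} = \left(4 H - 64\right) + 4 = \left(-64 + 4 H\right) + 4 = -60 + 4 H$)
$3 + 32 C{\left(-3,u{\left(-4 \right)} \right)} \left(-3\right) = 3 + 32 \left(-60 + 4 \left(-4\right)^{2}\right) \left(-3\right) = 3 + 32 \left(-60 + 4 \cdot 16\right) \left(-3\right) = 3 + 32 \left(-60 + 64\right) \left(-3\right) = 3 + 32 \cdot 4 \left(-3\right) = 3 + 32 \left(-12\right) = 3 - 384 = -381$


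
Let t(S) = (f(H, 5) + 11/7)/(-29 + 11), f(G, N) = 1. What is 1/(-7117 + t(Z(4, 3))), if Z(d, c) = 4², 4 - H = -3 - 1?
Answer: -7/49820 ≈ -0.00014051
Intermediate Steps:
H = 8 (H = 4 - (-3 - 1) = 4 - 1*(-4) = 4 + 4 = 8)
Z(d, c) = 16
t(S) = -⅐ (t(S) = (1 + 11/7)/(-29 + 11) = (1 + 11*(⅐))/(-18) = (1 + 11/7)*(-1/18) = (18/7)*(-1/18) = -⅐)
1/(-7117 + t(Z(4, 3))) = 1/(-7117 - ⅐) = 1/(-49820/7) = -7/49820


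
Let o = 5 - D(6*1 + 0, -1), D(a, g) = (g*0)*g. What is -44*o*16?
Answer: -3520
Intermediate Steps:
D(a, g) = 0 (D(a, g) = 0*g = 0)
o = 5 (o = 5 - 1*0 = 5 + 0 = 5)
-44*o*16 = -44*5*16 = -220*16 = -3520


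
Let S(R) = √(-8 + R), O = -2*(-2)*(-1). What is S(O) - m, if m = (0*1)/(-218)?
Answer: 2*I*√3 ≈ 3.4641*I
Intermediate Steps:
O = -4 (O = 4*(-1) = -4)
m = 0 (m = 0*(-1/218) = 0)
S(O) - m = √(-8 - 4) - 1*0 = √(-12) + 0 = 2*I*√3 + 0 = 2*I*√3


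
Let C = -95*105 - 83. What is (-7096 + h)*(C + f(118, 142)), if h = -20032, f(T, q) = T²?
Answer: -104876848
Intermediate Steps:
C = -10058 (C = -9975 - 83 = -10058)
(-7096 + h)*(C + f(118, 142)) = (-7096 - 20032)*(-10058 + 118²) = -27128*(-10058 + 13924) = -27128*3866 = -104876848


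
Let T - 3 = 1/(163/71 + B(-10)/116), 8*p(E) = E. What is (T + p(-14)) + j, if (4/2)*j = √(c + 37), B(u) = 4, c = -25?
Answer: 16113/9596 + √3 ≈ 3.4112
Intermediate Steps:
p(E) = E/8
T = 16453/4798 (T = 3 + 1/(163/71 + 4/116) = 3 + 1/(163*(1/71) + 4*(1/116)) = 3 + 1/(163/71 + 1/29) = 3 + 1/(4798/2059) = 3 + 2059/4798 = 16453/4798 ≈ 3.4291)
j = √3 (j = √(-25 + 37)/2 = √12/2 = (2*√3)/2 = √3 ≈ 1.7320)
(T + p(-14)) + j = (16453/4798 + (⅛)*(-14)) + √3 = (16453/4798 - 7/4) + √3 = 16113/9596 + √3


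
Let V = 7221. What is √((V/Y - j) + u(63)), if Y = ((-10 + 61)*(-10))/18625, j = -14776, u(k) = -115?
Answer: I*√287898434/34 ≈ 499.05*I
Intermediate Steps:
Y = -102/3725 (Y = (51*(-10))*(1/18625) = -510*1/18625 = -102/3725 ≈ -0.027383)
√((V/Y - j) + u(63)) = √((7221/(-102/3725) - 1*(-14776)) - 115) = √((7221*(-3725/102) + 14776) - 115) = √((-8966075/34 + 14776) - 115) = √(-8463691/34 - 115) = √(-8467601/34) = I*√287898434/34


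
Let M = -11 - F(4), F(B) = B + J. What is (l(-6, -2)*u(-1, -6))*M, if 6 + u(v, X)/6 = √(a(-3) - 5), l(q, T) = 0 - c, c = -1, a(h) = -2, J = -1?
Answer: 504 - 84*I*√7 ≈ 504.0 - 222.24*I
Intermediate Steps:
F(B) = -1 + B (F(B) = B - 1 = -1 + B)
l(q, T) = 1 (l(q, T) = 0 - 1*(-1) = 0 + 1 = 1)
u(v, X) = -36 + 6*I*√7 (u(v, X) = -36 + 6*√(-2 - 5) = -36 + 6*√(-7) = -36 + 6*(I*√7) = -36 + 6*I*√7)
M = -14 (M = -11 - (-1 + 4) = -11 - 1*3 = -11 - 3 = -14)
(l(-6, -2)*u(-1, -6))*M = (1*(-36 + 6*I*√7))*(-14) = (-36 + 6*I*√7)*(-14) = 504 - 84*I*√7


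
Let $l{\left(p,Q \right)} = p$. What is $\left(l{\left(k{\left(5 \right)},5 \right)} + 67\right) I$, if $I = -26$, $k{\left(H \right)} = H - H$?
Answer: $-1742$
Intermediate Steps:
$k{\left(H \right)} = 0$
$\left(l{\left(k{\left(5 \right)},5 \right)} + 67\right) I = \left(0 + 67\right) \left(-26\right) = 67 \left(-26\right) = -1742$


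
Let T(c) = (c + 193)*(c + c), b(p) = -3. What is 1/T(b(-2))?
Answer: -1/1140 ≈ -0.00087719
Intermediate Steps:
T(c) = 2*c*(193 + c) (T(c) = (193 + c)*(2*c) = 2*c*(193 + c))
1/T(b(-2)) = 1/(2*(-3)*(193 - 3)) = 1/(2*(-3)*190) = 1/(-1140) = -1/1140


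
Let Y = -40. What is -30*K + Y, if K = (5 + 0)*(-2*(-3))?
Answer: -940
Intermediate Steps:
K = 30 (K = 5*6 = 30)
-30*K + Y = -30*30 - 40 = -900 - 40 = -940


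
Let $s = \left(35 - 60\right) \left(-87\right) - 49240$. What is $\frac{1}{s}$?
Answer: $- \frac{1}{47065} \approx -2.1247 \cdot 10^{-5}$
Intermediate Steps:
$s = -47065$ ($s = \left(-25\right) \left(-87\right) - 49240 = 2175 - 49240 = -47065$)
$\frac{1}{s} = \frac{1}{-47065} = - \frac{1}{47065}$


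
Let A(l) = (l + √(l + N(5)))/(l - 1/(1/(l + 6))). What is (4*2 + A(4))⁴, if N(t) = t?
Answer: 2825761/1296 ≈ 2180.4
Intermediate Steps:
A(l) = -l/6 - √(5 + l)/6 (A(l) = (l + √(l + 5))/(l - 1/(1/(l + 6))) = (l + √(5 + l))/(l - 1/(1/(6 + l))) = (l + √(5 + l))/(l - (6 + l)) = (l + √(5 + l))/(l + (-6 - l)) = (l + √(5 + l))/(-6) = (l + √(5 + l))*(-⅙) = -l/6 - √(5 + l)/6)
(4*2 + A(4))⁴ = (4*2 + (-⅙*4 - √(5 + 4)/6))⁴ = (8 + (-⅔ - √9/6))⁴ = (8 + (-⅔ - ⅙*3))⁴ = (8 + (-⅔ - ½))⁴ = (8 - 7/6)⁴ = (41/6)⁴ = 2825761/1296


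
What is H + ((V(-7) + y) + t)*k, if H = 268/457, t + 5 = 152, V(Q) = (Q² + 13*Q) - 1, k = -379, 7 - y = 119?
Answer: 1385892/457 ≈ 3032.6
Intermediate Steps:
y = -112 (y = 7 - 1*119 = 7 - 119 = -112)
V(Q) = -1 + Q² + 13*Q
t = 147 (t = -5 + 152 = 147)
H = 268/457 (H = 268*(1/457) = 268/457 ≈ 0.58643)
H + ((V(-7) + y) + t)*k = 268/457 + (((-1 + (-7)² + 13*(-7)) - 112) + 147)*(-379) = 268/457 + (((-1 + 49 - 91) - 112) + 147)*(-379) = 268/457 + ((-43 - 112) + 147)*(-379) = 268/457 + (-155 + 147)*(-379) = 268/457 - 8*(-379) = 268/457 + 3032 = 1385892/457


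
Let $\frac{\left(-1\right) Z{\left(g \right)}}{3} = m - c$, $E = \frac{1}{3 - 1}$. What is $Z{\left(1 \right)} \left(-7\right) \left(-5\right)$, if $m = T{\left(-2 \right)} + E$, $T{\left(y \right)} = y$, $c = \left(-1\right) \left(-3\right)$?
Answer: $\frac{945}{2} \approx 472.5$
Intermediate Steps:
$c = 3$
$E = \frac{1}{2} \approx 0.5$
$m = - \frac{3}{2}$ ($m = -2 + \frac{1}{2} = - \frac{3}{2} \approx -1.5$)
$Z{\left(g \right)} = \frac{27}{2}$ ($Z{\left(g \right)} = - 3 \left(- \frac{3}{2} - 3\right) = \left(-3\right) \left(- \frac{9}{2}\right) = \frac{27}{2}$)
$Z{\left(1 \right)} \left(-7\right) \left(-5\right) = \frac{27}{2} \left(-7\right) \left(-5\right) = \left(- \frac{189}{2}\right) \left(-5\right) = \frac{945}{2}$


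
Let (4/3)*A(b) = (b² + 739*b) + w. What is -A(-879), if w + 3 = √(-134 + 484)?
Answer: -369171/4 - 15*√14/4 ≈ -92307.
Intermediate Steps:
w = -3 + 5*√14 (w = -3 + √(-134 + 484) = -3 + √350 = -3 + 5*√14 ≈ 15.708)
A(b) = -9/4 + 3*b²/4 + 15*√14/4 + 2217*b/4 (A(b) = 3*((b² + 739*b) + (-3 + 5*√14))/4 = 3*(-3 + b² + 5*√14 + 739*b)/4 = -9/4 + 3*b²/4 + 15*√14/4 + 2217*b/4)
-A(-879) = -(-9/4 + (¾)*(-879)² + 15*√14/4 + (2217/4)*(-879)) = -(-9/4 + (¾)*772641 + 15*√14/4 - 1948743/4) = -(-9/4 + 2317923/4 + 15*√14/4 - 1948743/4) = -(369171/4 + 15*√14/4) = -369171/4 - 15*√14/4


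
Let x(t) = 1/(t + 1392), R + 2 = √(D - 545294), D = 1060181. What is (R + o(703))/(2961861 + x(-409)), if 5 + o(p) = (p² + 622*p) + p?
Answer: 916324093/2911509364 + 983*√514887/2911509364 ≈ 0.31497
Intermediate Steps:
R = -2 + √514887 (R = -2 + √(1060181 - 545294) = -2 + √514887 ≈ 715.56)
x(t) = 1/(1392 + t)
o(p) = -5 + p² + 623*p (o(p) = -5 + ((p² + 622*p) + p) = -5 + (p² + 623*p) = -5 + p² + 623*p)
(R + o(703))/(2961861 + x(-409)) = ((-2 + √514887) + (-5 + 703² + 623*703))/(2961861 + 1/(1392 - 409)) = ((-2 + √514887) + (-5 + 494209 + 437969))/(2961861 + 1/983) = ((-2 + √514887) + 932173)/(2961861 + 1/983) = (932171 + √514887)/(2911509364/983) = (932171 + √514887)*(983/2911509364) = 916324093/2911509364 + 983*√514887/2911509364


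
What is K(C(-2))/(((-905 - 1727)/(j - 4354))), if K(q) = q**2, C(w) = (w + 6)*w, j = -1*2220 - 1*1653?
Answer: 65816/329 ≈ 200.05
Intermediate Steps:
j = -3873 (j = -2220 - 1653 = -3873)
C(w) = w*(6 + w) (C(w) = (6 + w)*w = w*(6 + w))
K(C(-2))/(((-905 - 1727)/(j - 4354))) = (-2*(6 - 2))**2/(((-905 - 1727)/(-3873 - 4354))) = (-2*4)**2/((-2632/(-8227))) = (-8)**2/((-2632*(-1/8227))) = 64/(2632/8227) = 64*(8227/2632) = 65816/329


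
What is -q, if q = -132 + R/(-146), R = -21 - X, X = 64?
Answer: 19187/146 ≈ 131.42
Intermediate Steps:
R = -85 (R = -21 - 1*64 = -21 - 64 = -85)
q = -19187/146 (q = -132 - 85/(-146) = -132 - 1/146*(-85) = -132 + 85/146 = -19187/146 ≈ -131.42)
-q = -1*(-19187/146) = 19187/146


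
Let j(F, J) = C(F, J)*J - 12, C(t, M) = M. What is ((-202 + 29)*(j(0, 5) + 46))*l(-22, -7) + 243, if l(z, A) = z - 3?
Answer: 255418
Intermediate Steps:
l(z, A) = -3 + z
j(F, J) = -12 + J² (j(F, J) = J*J - 12 = J² - 12 = -12 + J²)
((-202 + 29)*(j(0, 5) + 46))*l(-22, -7) + 243 = ((-202 + 29)*((-12 + 5²) + 46))*(-3 - 22) + 243 = -173*((-12 + 25) + 46)*(-25) + 243 = -173*(13 + 46)*(-25) + 243 = -173*59*(-25) + 243 = -10207*(-25) + 243 = 255175 + 243 = 255418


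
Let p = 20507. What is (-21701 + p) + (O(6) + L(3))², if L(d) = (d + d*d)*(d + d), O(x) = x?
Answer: 4890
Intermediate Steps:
L(d) = 2*d*(d + d²) (L(d) = (d + d²)*(2*d) = 2*d*(d + d²))
(-21701 + p) + (O(6) + L(3))² = (-21701 + 20507) + (6 + 2*3²*(1 + 3))² = -1194 + (6 + 2*9*4)² = -1194 + (6 + 72)² = -1194 + 78² = -1194 + 6084 = 4890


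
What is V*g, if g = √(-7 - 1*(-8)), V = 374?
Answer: 374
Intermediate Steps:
g = 1 (g = √(-7 + 8) = √1 = 1)
V*g = 374*1 = 374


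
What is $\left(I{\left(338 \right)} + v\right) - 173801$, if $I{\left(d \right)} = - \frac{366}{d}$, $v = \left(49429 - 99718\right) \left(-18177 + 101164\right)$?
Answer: $- \frac{705322690619}{169} \approx -4.1735 \cdot 10^{9}$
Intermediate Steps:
$v = -4173333243$ ($v = \left(-50289\right) 82987 = -4173333243$)
$\left(I{\left(338 \right)} + v\right) - 173801 = \left(- \frac{366}{338} - 4173333243\right) - 173801 = \left(\left(-366\right) \frac{1}{338} - 4173333243\right) - 173801 = \left(- \frac{183}{169} - 4173333243\right) - 173801 = - \frac{705293318250}{169} - 173801 = - \frac{705322690619}{169}$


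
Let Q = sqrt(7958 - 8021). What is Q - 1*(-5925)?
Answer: 5925 + 3*I*sqrt(7) ≈ 5925.0 + 7.9373*I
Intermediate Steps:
Q = 3*I*sqrt(7) (Q = sqrt(-63) = 3*I*sqrt(7) ≈ 7.9373*I)
Q - 1*(-5925) = 3*I*sqrt(7) - 1*(-5925) = 3*I*sqrt(7) + 5925 = 5925 + 3*I*sqrt(7)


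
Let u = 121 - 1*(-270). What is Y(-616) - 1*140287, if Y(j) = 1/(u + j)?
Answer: -31564576/225 ≈ -1.4029e+5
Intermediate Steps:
u = 391 (u = 121 + 270 = 391)
Y(j) = 1/(391 + j)
Y(-616) - 1*140287 = 1/(391 - 616) - 1*140287 = 1/(-225) - 140287 = -1/225 - 140287 = -31564576/225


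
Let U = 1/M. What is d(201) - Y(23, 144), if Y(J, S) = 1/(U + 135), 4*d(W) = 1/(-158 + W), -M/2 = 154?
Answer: -11397/7151588 ≈ -0.0015936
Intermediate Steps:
M = -308 (M = -2*154 = -308)
U = -1/308 (U = 1/(-308) = -1/308 ≈ -0.0032468)
d(W) = 1/(4*(-158 + W))
Y(J, S) = 308/41579 (Y(J, S) = 1/(-1/308 + 135) = 1/(41579/308) = 308/41579)
d(201) - Y(23, 144) = 1/(4*(-158 + 201)) - 1*308/41579 = (¼)/43 - 308/41579 = (¼)*(1/43) - 308/41579 = 1/172 - 308/41579 = -11397/7151588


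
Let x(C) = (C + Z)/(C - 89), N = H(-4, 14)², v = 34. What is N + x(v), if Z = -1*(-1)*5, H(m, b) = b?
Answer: 10741/55 ≈ 195.29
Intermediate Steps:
Z = 5 (Z = 1*5 = 5)
N = 196 (N = 14² = 196)
x(C) = (5 + C)/(-89 + C) (x(C) = (C + 5)/(C - 89) = (5 + C)/(-89 + C))
N + x(v) = 196 + (5 + 34)/(-89 + 34) = 196 + 39/(-55) = 196 - 1/55*39 = 196 - 39/55 = 10741/55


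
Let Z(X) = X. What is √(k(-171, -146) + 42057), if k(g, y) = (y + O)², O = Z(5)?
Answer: 3*√6882 ≈ 248.87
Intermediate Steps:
O = 5
k(g, y) = (5 + y)² (k(g, y) = (y + 5)² = (5 + y)²)
√(k(-171, -146) + 42057) = √((5 - 146)² + 42057) = √((-141)² + 42057) = √(19881 + 42057) = √61938 = 3*√6882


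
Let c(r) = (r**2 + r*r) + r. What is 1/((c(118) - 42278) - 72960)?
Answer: -1/87272 ≈ -1.1458e-5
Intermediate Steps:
c(r) = r + 2*r**2 (c(r) = (r**2 + r**2) + r = 2*r**2 + r = r + 2*r**2)
1/((c(118) - 42278) - 72960) = 1/((118*(1 + 2*118) - 42278) - 72960) = 1/((118*(1 + 236) - 42278) - 72960) = 1/((118*237 - 42278) - 72960) = 1/((27966 - 42278) - 72960) = 1/(-14312 - 72960) = 1/(-87272) = -1/87272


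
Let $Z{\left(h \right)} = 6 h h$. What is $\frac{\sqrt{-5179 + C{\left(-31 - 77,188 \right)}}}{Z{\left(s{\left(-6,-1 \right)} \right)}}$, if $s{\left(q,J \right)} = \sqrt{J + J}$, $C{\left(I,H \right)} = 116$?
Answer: $- \frac{i \sqrt{5063}}{12} \approx - 5.9296 i$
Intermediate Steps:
$s{\left(q,J \right)} = \sqrt{2} \sqrt{J}$ ($s{\left(q,J \right)} = \sqrt{2 J} = \sqrt{2} \sqrt{J}$)
$Z{\left(h \right)} = 6 h^{2}$
$\frac{\sqrt{-5179 + C{\left(-31 - 77,188 \right)}}}{Z{\left(s{\left(-6,-1 \right)} \right)}} = \frac{\sqrt{-5179 + 116}}{6 \left(\sqrt{2} \sqrt{-1}\right)^{2}} = \frac{\sqrt{-5063}}{6 \left(\sqrt{2} i\right)^{2}} = \frac{i \sqrt{5063}}{6 \left(i \sqrt{2}\right)^{2}} = \frac{i \sqrt{5063}}{6 \left(-2\right)} = \frac{i \sqrt{5063}}{-12} = i \sqrt{5063} \left(- \frac{1}{12}\right) = - \frac{i \sqrt{5063}}{12}$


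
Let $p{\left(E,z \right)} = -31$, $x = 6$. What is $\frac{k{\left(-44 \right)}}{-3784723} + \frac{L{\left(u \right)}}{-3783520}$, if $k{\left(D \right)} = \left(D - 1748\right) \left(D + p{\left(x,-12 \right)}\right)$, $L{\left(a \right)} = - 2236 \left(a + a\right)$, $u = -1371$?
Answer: $- \frac{228010247019}{137688222740} \approx -1.656$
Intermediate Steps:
$L{\left(a \right)} = - 4472 a$ ($L{\left(a \right)} = - 2236 \cdot 2 a = - 4472 a$)
$k{\left(D \right)} = \left(-1748 + D\right) \left(-31 + D\right)$ ($k{\left(D \right)} = \left(D - 1748\right) \left(D - 31\right) = \left(-1748 + D\right) \left(-31 + D\right)$)
$\frac{k{\left(-44 \right)}}{-3784723} + \frac{L{\left(u \right)}}{-3783520} = \frac{54188 + \left(-44\right)^{2} - -78276}{-3784723} + \frac{\left(-4472\right) \left(-1371\right)}{-3783520} = \left(54188 + 1936 + 78276\right) \left(- \frac{1}{3784723}\right) + 6131112 \left(- \frac{1}{3783520}\right) = 134400 \left(- \frac{1}{3784723}\right) - \frac{58953}{36380} = - \frac{134400}{3784723} - \frac{58953}{36380} = - \frac{228010247019}{137688222740}$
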